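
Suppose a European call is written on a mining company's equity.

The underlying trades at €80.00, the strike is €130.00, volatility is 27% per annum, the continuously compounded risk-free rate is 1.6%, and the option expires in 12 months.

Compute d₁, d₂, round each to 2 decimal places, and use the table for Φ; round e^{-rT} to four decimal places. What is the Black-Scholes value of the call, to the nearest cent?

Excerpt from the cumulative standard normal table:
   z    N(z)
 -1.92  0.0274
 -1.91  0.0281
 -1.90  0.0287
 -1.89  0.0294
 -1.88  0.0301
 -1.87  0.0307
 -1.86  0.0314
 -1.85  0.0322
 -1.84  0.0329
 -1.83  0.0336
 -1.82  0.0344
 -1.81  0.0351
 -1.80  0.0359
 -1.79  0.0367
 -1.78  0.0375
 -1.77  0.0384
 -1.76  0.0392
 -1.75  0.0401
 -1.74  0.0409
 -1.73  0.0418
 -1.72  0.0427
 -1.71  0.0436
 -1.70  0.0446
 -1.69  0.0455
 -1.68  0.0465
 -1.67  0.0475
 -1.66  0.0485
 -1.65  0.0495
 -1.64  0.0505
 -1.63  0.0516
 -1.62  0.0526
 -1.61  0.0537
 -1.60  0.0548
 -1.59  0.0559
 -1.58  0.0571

€0.46

σ√T = 0.27 × 1.0000 = 0.2700
d₁ = [ln(80/130) + (0.016 + ½·0.27²)·1] / (σ√T) = (-0.4855 + 0.0525) / 0.2700 = -1.6039 ≈ -1.60
d₂ = -1.6039 − 0.2700 = -1.8739 ≈ -1.87
exp(−rT) = exp(−0.016·1) = 0.9841
N(d₁) = N(-1.60) = 0.0548;  N(d₂) = N(-1.87) = 0.0307
C = 80·0.0548 − 130·0.9841·0.0307 = 4.3840 − 3.9275 = 0.4565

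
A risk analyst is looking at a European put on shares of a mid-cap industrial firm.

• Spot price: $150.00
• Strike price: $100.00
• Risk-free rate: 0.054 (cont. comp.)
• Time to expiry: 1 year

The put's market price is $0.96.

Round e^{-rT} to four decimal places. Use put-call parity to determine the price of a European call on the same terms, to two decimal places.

$56.22

exp(−rT) = exp(−0.054·1) = 0.9474
Put-call parity: C − P = S − K·e^(−rT) = 150 − 100·0.9474 = 150 − 94.7400 = 55.2600
C = P + (C − P) = 0.96 + (55.2600) = 56.2200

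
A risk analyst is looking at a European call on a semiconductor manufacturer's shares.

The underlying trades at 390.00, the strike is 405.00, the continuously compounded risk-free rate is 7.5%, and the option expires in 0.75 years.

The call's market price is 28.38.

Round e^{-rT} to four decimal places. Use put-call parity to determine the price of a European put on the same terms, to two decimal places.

21.23

e^(−rT) = e^(−0.075·0.75) = 0.9453
Put-call parity: C − P = S − K·e^(−rT) = 390 − 405·0.9453 = 390 − 382.8465 = 7.1535
P = C − (C − P) = 28.38 − (7.1535) = 21.2265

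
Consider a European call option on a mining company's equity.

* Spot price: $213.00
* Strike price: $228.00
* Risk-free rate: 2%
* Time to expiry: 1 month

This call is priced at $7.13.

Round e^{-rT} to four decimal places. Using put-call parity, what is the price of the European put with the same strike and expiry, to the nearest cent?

$21.74

e^(−rT) = e^(−0.02·0.08333) = 0.9983
Put-call parity: C − P = S − K·e^(−rT) = 213 − 228·0.9983 = 213 − 227.6124 = -14.6124
P = C − (C − P) = 7.13 − (-14.6124) = 21.7424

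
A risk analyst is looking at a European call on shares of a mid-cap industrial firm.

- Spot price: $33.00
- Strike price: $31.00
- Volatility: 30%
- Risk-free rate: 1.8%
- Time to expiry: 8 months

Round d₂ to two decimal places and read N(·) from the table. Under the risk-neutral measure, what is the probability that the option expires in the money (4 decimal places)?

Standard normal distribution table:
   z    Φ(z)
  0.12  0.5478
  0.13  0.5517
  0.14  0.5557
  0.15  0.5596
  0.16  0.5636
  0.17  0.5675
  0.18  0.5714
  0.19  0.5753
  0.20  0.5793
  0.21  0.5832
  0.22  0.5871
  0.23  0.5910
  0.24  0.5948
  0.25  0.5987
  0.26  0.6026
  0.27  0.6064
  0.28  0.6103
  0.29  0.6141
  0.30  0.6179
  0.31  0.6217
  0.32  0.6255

σ√T = 0.3·√0.6667 = 0.2449
d₁ = [ln(33/31) + (0.018 + ½·0.3²)·0.6667] / (σ√T) = (0.0625 + 0.0420) / 0.2449 = 0.4267 ⇒ 0.43
d₂ = 0.4267 − 0.2449 = 0.1818 ⇒ 0.18
Pr(exercise) under Q = N(d₂) = 0.5714

0.5714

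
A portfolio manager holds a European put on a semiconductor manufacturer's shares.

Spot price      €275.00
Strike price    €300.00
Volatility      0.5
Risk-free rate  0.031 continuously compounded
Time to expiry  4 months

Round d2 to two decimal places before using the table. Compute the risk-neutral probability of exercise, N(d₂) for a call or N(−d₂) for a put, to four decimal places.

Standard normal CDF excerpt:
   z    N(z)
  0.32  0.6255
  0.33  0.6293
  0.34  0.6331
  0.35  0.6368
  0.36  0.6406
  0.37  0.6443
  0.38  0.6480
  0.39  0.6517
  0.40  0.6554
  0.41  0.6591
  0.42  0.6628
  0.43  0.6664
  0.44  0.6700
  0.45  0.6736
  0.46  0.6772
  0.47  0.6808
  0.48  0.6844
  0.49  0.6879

0.6591

σ√T = 0.5·√0.3333 = 0.2887
d₁ = [ln(275/300) + (0.031 + 0.5²/2)·0.3333] / 0.2887 = [-0.0870 + 0.0520] / 0.2887 = -0.1213 ≈ -0.12
d₂ = d₁ − σ√T = -0.1213 − 0.2887 = -0.4100 ≈ -0.41
Pr(exercise) under Q = N(−d₂) = N(0.41) = 0.6591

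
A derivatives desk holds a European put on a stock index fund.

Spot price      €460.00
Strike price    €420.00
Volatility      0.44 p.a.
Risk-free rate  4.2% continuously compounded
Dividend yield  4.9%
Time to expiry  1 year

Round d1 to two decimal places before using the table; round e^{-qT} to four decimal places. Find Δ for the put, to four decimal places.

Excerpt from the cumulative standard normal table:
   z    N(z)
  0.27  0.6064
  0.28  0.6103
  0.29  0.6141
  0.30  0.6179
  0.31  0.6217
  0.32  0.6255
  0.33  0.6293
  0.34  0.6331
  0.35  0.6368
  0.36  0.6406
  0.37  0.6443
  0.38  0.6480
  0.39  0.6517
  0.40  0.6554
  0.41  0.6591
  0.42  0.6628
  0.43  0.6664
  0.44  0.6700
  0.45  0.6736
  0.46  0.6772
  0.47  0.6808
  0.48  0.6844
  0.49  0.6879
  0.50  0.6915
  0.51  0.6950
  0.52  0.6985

-0.3246

T = 1;  σ√T = 0.4400
ln(S/K) + (r − q + σ²/2)T = ln(460/420) + (0.042 − 0.049 + 0.44²/2)·1 = 0.0910 + 0.0898 = 0.1808
d₁ = 0.1808 / 0.4400 = 0.4108 ≈ 0.41
N(d₁) = N(0.41) = 0.6591
Δ_put = e^(−qT)·(N(d₁) − 1) = 0.9522·(0.6591 − 1) = -0.3246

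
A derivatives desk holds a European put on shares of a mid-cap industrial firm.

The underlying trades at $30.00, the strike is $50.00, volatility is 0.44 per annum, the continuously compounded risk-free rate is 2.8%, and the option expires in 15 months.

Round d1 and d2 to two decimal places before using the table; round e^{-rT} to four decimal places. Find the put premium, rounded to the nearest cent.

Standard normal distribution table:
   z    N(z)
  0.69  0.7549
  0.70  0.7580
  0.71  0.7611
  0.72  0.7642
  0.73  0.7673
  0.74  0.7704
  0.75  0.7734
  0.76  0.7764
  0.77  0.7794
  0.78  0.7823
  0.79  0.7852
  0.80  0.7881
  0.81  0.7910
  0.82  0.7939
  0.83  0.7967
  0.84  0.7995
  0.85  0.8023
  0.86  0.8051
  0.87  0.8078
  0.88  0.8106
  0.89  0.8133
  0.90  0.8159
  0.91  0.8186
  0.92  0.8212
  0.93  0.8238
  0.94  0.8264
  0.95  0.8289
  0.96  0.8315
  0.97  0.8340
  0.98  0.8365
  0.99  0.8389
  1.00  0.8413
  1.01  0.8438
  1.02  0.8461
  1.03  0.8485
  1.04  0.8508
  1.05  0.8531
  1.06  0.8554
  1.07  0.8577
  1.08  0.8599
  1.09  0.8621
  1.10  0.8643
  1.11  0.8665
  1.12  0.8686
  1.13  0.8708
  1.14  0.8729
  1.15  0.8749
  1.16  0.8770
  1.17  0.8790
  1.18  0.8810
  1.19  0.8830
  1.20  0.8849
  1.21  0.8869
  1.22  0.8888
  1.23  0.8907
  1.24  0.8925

σ√T = 0.44·√1.25 = 0.4919
d₁ = [ln(30/50) + (0.028 + 0.44²/2)·1.25] / 0.4919 = [-0.5108 + 0.1560] / 0.4919 = -0.7213 → -0.72
d₂ = d₁ − σ√T = -0.7213 − 0.4919 = -1.2132 → -1.21
exp(−rT) = exp(−0.028·1.25) = 0.9656
N(−d₂) = N(1.21) = 0.8869;  N(−d₁) = N(0.72) = 0.7642
P = 50·0.9656·0.8869 − 30·0.7642 = 42.8195 − 22.9260 = 19.8935

$19.89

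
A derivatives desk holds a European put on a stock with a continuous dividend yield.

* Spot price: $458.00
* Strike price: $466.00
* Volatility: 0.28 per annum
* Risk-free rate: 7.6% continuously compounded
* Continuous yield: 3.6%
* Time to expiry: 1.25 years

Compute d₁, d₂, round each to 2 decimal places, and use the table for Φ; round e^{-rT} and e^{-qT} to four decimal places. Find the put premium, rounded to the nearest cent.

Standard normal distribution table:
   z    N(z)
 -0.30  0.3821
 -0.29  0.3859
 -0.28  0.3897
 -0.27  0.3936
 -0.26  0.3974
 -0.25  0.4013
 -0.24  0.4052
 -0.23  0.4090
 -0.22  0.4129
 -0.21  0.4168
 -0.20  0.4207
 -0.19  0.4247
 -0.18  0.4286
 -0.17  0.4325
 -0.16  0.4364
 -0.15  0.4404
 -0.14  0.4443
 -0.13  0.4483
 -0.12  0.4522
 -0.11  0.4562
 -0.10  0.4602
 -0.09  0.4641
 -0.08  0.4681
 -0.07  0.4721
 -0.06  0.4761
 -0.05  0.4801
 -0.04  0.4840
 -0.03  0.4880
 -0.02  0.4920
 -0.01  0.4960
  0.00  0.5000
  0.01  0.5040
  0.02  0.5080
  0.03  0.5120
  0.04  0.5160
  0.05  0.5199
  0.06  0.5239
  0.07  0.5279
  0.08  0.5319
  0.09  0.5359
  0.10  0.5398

$46.32

σ√T = 0.28 × 1.1180 = 0.3130
d₁ = [ln(458/466) + (0.076 − 0.036 + 0.28²/2)·1.25] / 0.3130 = [-0.0173 + 0.0990] / 0.3130 = 0.2609 → 0.26
d₂ = d₁ − σ√T = 0.2609 − 0.3130 = -0.0521 → -0.05
e^(−qT) = e^(−0.036·1.25) = 0.9560;  e^(−rT) = e^(−0.076·1.25) = 0.9094
N(−d₂) = N(0.05) = 0.5199;  N(−d₁) = N(-0.26) = 0.3974
P = 466·0.9094·0.5199 − 458·0.9560·0.3974 = 220.3234 − 174.0008 = 46.3226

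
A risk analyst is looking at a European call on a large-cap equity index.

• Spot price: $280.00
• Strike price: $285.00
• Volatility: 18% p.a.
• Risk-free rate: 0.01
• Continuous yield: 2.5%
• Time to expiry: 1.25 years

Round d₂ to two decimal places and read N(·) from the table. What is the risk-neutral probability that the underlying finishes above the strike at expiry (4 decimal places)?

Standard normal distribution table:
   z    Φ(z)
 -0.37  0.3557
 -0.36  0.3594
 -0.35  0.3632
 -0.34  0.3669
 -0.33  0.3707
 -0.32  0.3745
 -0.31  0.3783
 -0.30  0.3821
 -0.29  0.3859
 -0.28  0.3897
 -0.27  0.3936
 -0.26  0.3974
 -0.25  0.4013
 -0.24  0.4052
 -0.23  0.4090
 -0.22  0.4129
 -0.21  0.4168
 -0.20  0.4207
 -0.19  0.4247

T = 1.25;  σ√T = 0.2012
d₁ = [ln(280/285) + (0.01 − 0.025 + 0.18²/2)·1.25] / 0.2012 = [-0.0177 + 0.0015] / 0.2012 = -0.0805 ≈ -0.08
d₂ = d₁ − σ√T = -0.0805 − 0.2012 = -0.2817 ≈ -0.28
Pr(exercise) under Q = N(d₂) = 0.3897

0.3897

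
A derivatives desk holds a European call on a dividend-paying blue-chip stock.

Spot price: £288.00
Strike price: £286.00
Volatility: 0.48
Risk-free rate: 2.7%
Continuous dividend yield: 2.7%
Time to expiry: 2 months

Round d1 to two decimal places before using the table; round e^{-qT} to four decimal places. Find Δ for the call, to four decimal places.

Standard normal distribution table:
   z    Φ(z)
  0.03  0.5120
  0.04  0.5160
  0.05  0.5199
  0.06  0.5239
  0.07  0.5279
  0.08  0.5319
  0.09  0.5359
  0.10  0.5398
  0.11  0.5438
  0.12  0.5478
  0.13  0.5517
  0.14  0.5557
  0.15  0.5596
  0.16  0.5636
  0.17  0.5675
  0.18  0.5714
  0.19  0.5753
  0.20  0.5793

T = 0.1667;  σ√T = 0.1960
d₁ = [ln(288/286) + (0.027 − 0.027 + 0.48²/2)·0.1667] / 0.1960 = [0.0070 + 0.0192] / 0.1960 = 0.1335 ⇒ 0.13
N(d₁) = N(0.13) = 0.5517
Δ_call = e^(−qT)·N(d₁) = 0.9955·0.5517 = 0.5492

0.5492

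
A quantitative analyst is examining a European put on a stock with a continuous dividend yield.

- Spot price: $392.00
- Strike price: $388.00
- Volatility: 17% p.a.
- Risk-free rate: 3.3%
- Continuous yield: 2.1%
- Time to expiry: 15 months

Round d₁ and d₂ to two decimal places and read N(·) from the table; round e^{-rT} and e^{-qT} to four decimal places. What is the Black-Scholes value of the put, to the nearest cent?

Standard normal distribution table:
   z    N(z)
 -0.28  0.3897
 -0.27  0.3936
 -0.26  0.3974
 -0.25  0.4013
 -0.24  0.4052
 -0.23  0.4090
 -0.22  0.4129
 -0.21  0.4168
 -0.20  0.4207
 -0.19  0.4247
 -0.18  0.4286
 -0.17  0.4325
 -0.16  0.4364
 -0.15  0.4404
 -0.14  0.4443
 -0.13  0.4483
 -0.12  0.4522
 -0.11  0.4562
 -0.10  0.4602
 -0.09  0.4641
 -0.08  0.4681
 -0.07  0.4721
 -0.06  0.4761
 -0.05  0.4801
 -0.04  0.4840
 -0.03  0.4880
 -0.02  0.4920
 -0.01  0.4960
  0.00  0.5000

$24.03

σ√T = 0.17·√1.25 = 0.1901
ln(S/K) + (r − q + σ²/2)T = ln(392/388) + (0.033 − 0.021 + 0.17²/2)·1.25 = 0.0103 + 0.0331 = 0.0433
d₁ = 0.0433 / 0.1901 = 0.2279 which rounds to 0.23
d₂ = d₁ − σ√T = 0.2279 − 0.1901 = 0.0379 which rounds to 0.04
exp(−qT) = exp(−0.021·1.25) = 0.9741;  exp(−rT) = exp(−0.033·1.25) = 0.9596
N(−d₂) = N(-0.04) = 0.4840;  N(−d₁) = N(-0.23) = 0.4090
P = 388·0.9596·0.4840 − 392·0.9741·0.4090 = 180.2052 − 156.1755 = 24.0297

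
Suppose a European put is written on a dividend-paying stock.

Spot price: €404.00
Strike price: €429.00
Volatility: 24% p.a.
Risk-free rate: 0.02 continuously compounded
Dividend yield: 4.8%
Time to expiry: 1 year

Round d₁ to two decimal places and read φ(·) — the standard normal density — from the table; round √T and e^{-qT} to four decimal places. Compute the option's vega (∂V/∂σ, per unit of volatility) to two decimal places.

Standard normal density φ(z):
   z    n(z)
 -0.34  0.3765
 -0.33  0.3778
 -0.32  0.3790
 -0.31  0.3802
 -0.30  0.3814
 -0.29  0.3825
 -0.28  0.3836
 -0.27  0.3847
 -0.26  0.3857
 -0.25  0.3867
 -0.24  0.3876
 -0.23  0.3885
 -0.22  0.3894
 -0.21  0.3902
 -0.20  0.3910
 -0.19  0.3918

σ√T = 0.24·√1 = 0.2400
d₁ = [ln(404/429) + (0.02 − 0.048 + 0.24²/2)·1] / 0.2400 = [-0.0600 + 0.0008] / 0.2400 = -0.2468 ≈ -0.25
√T = √1 = 1.0000
φ(d₁) = φ(-0.25) = 0.3867
e^(−qT) = e^(−0.048·1) = 0.9531
vega = S·e^(−qT)·φ(d₁)·√T = 404·0.9531·0.3867·1.0000 = 148.8998
(The call has the same vega.)

148.90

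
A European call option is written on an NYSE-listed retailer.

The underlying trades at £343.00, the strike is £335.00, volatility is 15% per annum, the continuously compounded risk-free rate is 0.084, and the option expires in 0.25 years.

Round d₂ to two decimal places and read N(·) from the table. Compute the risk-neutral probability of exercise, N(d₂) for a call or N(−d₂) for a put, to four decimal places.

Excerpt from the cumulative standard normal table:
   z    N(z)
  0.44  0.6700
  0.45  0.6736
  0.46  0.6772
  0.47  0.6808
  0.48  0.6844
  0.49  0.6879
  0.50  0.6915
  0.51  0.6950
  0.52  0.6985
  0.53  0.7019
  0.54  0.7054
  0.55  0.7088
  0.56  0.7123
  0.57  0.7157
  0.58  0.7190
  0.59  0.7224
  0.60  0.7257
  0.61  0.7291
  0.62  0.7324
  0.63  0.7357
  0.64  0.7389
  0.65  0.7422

σ√T = 0.15 × 0.5000 = 0.0750
d₁ = [ln(343/335) + (0.084 + 0.15²/2)·0.25] / 0.0750 = [0.0236 + 0.0238] / 0.0750 = 0.6322 which rounds to 0.63
d₂ = d₁ − σ√T = 0.6322 − 0.0750 = 0.5572 which rounds to 0.56
Risk-neutral Pr[S_T > K] = N(d₂) = N(0.56) = 0.7123

0.7123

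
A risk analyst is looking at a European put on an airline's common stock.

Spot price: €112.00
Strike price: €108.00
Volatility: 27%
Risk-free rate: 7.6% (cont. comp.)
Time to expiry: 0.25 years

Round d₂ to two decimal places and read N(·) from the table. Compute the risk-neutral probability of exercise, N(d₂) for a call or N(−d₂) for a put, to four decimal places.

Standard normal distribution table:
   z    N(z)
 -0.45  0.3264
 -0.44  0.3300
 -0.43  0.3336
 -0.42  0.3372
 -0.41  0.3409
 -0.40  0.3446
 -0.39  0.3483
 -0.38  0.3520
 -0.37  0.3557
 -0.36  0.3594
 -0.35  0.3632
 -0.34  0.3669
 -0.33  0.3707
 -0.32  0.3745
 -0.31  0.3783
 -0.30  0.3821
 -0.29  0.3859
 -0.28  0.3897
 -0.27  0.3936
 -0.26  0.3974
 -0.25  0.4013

0.3669

σ√T = 0.27·√0.25 = 0.1350
ln(S/K) + (r + σ²/2)T = ln(112/108) + (0.076 + 0.27²/2)·0.25 = 0.0364 + 0.0281 = 0.0645
d₁ = 0.0645 / 0.1350 = 0.4776 ⇒ 0.48
d₂ = d₁ − σ√T = 0.4776 − 0.1350 = 0.3426 ⇒ 0.34
Risk-neutral Pr[S_T < K] = N(−d₂) = N(-0.34) = 0.3669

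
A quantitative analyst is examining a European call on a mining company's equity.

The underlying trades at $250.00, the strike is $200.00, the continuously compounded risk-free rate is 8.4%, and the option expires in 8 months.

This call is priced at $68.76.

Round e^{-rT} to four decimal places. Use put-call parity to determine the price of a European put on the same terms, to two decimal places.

$7.86

e^(−rT) = e^(−0.084·0.6667) = 0.9455
Put-call parity: C − P = S − K·e^(−rT) = 250 − 200·0.9455 = 250 − 189.1000 = 60.9000
P = C − (C − P) = 68.76 − (60.9000) = 7.8600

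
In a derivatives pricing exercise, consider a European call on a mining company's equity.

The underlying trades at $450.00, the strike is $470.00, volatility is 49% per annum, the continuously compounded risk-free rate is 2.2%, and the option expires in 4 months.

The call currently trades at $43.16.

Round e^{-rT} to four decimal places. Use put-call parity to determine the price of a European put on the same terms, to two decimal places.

$59.73

e^(−rT) = e^(−0.022·0.3333) = 0.9927
Put-call parity: C − P = S − K·e^(−rT) = 450 − 470·0.9927 = 450 − 466.5690 = -16.5690
P = C − (C − P) = 43.16 − (-16.5690) = 59.7290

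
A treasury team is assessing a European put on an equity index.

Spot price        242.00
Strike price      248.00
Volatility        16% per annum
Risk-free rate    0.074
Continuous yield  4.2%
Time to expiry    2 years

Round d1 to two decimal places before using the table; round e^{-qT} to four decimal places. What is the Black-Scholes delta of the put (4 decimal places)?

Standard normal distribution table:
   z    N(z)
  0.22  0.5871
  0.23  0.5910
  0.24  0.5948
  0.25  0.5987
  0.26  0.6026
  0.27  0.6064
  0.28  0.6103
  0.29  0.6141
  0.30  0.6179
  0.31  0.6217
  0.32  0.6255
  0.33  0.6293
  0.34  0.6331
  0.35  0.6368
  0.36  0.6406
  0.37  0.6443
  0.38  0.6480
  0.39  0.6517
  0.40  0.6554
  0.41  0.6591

σ√T = 0.16 × 1.4142 = 0.2263
d₁ = [ln(242/248) + (0.074 − 0.042 + ½·0.16²)·2] / (σ√T) = (-0.0245 + 0.0896) / 0.2263 = 0.2877 which rounds to 0.29
N(d₁) = N(0.29) = 0.6141
Δ_put = exp(−qT)·(N(d₁) − 1) = 0.9194·(0.6141 − 1) = -0.3548

-0.3548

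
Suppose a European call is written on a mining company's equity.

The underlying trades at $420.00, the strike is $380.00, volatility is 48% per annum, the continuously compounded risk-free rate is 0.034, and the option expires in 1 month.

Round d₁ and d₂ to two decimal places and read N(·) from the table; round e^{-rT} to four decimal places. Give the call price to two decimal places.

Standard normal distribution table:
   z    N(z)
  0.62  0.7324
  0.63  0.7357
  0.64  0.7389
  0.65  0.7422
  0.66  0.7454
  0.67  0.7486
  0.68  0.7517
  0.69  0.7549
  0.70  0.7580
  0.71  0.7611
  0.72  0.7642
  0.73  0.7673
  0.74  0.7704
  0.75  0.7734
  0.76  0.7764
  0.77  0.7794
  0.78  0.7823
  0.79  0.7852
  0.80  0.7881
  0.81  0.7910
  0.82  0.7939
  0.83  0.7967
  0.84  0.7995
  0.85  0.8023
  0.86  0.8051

$48.55

σ√T = 0.48·√0.08333 = 0.1386
d₁ = [ln(420/380) + (0.034 + 0.48²/2)·0.08333] / 0.1386 = [0.1001 + 0.0124] / 0.1386 = 0.8120 ⇒ 0.81
d₂ = d₁ − σ√T = 0.8120 − 0.1386 = 0.6735 ⇒ 0.67
e^(−rT) = e^(−0.034·0.08333) = 0.9972
N(d₁) = N(0.81) = 0.7910;  N(d₂) = N(0.67) = 0.7486
C = 420·0.7910 − 380·0.9972·0.7486 = 332.2200 − 283.6715 = 48.5485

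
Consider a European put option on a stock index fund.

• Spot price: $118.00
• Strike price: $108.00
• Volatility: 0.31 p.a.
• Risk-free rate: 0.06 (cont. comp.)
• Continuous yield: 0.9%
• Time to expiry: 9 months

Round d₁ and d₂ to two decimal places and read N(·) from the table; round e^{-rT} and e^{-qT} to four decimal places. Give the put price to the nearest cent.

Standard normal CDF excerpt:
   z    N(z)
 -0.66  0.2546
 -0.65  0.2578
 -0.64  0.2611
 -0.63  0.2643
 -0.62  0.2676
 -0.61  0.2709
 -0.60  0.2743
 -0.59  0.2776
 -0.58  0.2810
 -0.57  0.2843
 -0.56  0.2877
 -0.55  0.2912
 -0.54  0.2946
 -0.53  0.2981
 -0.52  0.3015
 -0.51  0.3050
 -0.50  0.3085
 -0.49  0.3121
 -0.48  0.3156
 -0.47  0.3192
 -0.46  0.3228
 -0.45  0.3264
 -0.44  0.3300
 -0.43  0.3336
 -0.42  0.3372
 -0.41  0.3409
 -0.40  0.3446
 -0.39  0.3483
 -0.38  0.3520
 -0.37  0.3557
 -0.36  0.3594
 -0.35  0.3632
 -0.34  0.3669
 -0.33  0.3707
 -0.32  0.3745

$6.13

T = 0.75;  σ√T = 0.2685
d₁ = [ln(118/108) + (0.06 − 0.009 + 0.31²/2)·0.75] / 0.2685 = [0.0886 + 0.0743] / 0.2685 = 0.6066 ⇒ 0.61
d₂ = d₁ − σ√T = 0.6066 − 0.2685 = 0.3381 ⇒ 0.34
e^(−qT) = e^(−0.009·0.75) = 0.9933;  e^(−rT) = e^(−0.06·0.75) = 0.9560
P = 108·0.9560·N(-0.34) − 118·0.9933·N(-0.61) = 108·0.9560·0.3669 − 118·0.9933·0.2709 = 37.8817 − 31.7520 = 6.1297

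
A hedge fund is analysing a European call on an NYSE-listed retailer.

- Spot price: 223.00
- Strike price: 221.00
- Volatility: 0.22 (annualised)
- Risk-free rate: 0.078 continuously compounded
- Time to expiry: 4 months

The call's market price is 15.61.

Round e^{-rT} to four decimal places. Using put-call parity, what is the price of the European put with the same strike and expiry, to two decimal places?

7.93

e^(−rT) = e^(−0.078·0.3333) = 0.9743
Put-call parity: C − P = S − K·e^(−rT) = 223 − 221·0.9743 = 223 − 215.3203 = 7.6797
P = C − (C − P) = 15.61 − (7.6797) = 7.9303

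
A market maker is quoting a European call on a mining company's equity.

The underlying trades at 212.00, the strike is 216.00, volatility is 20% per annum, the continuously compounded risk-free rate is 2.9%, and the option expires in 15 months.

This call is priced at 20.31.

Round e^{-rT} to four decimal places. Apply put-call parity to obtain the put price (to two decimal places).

e^(−rT) = e^(−0.029·1.25) = 0.9644
Put-call parity: C − P = S − K·e^(−rT) = 212 − 216·0.9644 = 212 − 208.3104 = 3.6896
P = C − (C − P) = 20.31 − (3.6896) = 16.6204

16.62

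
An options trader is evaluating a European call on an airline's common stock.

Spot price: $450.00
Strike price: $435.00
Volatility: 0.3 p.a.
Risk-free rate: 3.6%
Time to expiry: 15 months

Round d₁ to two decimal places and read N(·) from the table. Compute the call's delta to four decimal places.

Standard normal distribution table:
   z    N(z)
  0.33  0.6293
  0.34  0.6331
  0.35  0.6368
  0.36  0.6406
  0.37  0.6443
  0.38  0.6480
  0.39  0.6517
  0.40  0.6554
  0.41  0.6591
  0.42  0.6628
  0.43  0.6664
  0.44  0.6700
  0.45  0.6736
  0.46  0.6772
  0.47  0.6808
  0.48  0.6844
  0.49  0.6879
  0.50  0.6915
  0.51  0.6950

0.6554

σ√T = 0.3 × 1.1180 = 0.3354
d₁ = [ln(450/435) + (0.036 + 0.3²/2)·1.25] / 0.3354 = [0.0339 + 0.1012] / 0.3354 = 0.4029 which rounds to 0.40
N(d₁) = N(0.40) = 0.6554
Δ_call = N(d₁) = 0.6554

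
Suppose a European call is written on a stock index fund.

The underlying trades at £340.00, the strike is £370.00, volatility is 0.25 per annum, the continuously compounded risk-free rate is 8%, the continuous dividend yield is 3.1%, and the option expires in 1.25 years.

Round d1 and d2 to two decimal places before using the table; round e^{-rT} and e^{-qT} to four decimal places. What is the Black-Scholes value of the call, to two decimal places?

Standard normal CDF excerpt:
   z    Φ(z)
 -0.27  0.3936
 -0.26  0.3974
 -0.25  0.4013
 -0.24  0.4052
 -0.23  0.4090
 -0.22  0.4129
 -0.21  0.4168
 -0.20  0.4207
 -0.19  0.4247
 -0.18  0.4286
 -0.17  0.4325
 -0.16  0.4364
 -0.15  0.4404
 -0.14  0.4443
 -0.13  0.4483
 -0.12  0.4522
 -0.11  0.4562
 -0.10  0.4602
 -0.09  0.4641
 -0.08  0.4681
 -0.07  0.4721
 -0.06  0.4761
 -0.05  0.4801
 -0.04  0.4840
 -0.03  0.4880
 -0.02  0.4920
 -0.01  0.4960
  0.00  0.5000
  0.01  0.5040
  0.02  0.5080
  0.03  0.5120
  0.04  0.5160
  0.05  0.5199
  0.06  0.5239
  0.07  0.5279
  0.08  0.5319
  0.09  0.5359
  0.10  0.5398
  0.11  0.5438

£33.13

σ√T = 0.25 × 1.1180 = 0.2795
d₁ = [ln(340/370) + (0.08 − 0.031 + 0.25²/2)·1.25] / 0.2795 = [-0.0846 + 0.1003] / 0.2795 = 0.0564 ⇒ 0.06
d₂ = d₁ − σ√T = 0.0564 − 0.2795 = -0.2231 ⇒ -0.22
e^(−qT) = e^(−0.031·1.25) = 0.9620;  e^(−rT) = e^(−0.08·1.25) = 0.9048
C = 340·0.9620·N(0.06) − 370·0.9048·N(-0.22) = 340·0.9620·0.5239 − 370·0.9048·0.4129 = 171.3572 − 138.2290 = 33.1282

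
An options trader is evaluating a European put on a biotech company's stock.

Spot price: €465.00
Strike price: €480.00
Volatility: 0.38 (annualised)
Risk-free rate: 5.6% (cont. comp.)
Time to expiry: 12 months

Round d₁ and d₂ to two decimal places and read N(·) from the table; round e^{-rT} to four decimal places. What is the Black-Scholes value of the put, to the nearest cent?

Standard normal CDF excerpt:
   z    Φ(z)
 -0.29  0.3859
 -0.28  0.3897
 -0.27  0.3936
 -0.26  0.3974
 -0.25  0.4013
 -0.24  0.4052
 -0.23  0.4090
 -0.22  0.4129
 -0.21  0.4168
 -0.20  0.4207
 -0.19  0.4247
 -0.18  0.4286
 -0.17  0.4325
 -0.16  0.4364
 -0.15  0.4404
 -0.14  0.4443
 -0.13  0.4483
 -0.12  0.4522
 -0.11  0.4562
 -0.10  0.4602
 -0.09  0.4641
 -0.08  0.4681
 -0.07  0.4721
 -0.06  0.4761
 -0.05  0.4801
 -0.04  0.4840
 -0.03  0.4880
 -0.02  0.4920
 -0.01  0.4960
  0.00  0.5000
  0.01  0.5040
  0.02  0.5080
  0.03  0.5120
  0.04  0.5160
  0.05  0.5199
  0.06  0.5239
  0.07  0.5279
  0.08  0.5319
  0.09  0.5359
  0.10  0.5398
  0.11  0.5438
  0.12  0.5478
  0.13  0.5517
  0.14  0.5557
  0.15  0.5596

€63.78

σ√T = 0.38 × 1.0000 = 0.3800
ln(S/K) + (r + σ²/2)T = ln(465/480) + (0.056 + 0.38²/2)·1 = -0.0317 + 0.1282 = 0.0965
d₁ = 0.0965 / 0.3800 = 0.2538 ≈ 0.25
d₂ = d₁ − σ√T = 0.2538 − 0.3800 = -0.1262 ≈ -0.13
e^(−rT) = e^(−0.056·1) = 0.9455
P = 480·0.9455·N(0.13) − 465·N(-0.25) = 480·0.9455·0.5517 − 465·0.4013 = 250.3835 − 186.6045 = 63.7790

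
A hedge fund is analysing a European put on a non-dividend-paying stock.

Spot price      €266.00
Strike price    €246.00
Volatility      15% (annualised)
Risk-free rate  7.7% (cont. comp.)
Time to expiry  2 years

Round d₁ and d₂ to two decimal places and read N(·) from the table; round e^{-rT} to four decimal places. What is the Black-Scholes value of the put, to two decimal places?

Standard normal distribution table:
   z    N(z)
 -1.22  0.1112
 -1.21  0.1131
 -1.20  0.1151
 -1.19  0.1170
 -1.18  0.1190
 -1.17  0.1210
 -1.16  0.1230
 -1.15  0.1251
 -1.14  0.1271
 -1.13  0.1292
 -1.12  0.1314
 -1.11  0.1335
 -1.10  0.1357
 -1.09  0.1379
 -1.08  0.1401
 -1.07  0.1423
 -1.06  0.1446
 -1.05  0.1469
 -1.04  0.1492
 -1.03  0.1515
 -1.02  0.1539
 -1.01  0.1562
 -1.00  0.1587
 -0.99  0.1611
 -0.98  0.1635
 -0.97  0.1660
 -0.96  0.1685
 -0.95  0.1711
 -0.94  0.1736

σ√T = 0.15 × 1.4142 = 0.2121
ln(S/K) + (r + σ²/2)T = ln(266/246) + (0.077 + 0.15²/2)·2 = 0.0782 + 0.1765 = 0.2547
d₁ = 0.2547 / 0.2121 = 1.2005 ⇒ 1.20
d₂ = d₁ − σ√T = 1.2005 − 0.2121 = 0.9884 ⇒ 0.99
exp(−rT) = exp(−0.077·2) = 0.8573
P = 246·0.8573·N(-0.99) − 266·N(-1.20) = 246·0.8573·0.1611 − 266·0.1151 = 33.9753 − 30.6166 = 3.3587

€3.36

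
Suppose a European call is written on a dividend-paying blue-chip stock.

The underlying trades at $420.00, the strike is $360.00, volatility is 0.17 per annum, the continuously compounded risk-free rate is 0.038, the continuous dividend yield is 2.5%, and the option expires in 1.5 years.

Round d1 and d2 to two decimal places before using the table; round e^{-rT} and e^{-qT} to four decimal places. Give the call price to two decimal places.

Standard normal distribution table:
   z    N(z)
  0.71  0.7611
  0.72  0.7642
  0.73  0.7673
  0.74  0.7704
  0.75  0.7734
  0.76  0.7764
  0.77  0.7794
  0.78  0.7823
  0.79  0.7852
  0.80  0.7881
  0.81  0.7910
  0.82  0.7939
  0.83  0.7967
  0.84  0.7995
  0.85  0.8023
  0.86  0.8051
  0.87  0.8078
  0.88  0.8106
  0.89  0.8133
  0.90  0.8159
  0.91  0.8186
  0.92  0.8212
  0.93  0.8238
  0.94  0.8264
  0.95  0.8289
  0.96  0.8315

T = 1.5;  σ√T = 0.2082
d₁ = [ln(420/360) + (0.038 − 0.025 + 0.17²/2)·1.5] / 0.2082 = [0.1542 + 0.0412] / 0.2082 = 0.9381 which rounds to 0.94
d₂ = d₁ − σ√T = 0.9381 − 0.2082 = 0.7299 which rounds to 0.73
exp(−qT) = exp(−0.025·1.5) = 0.9632;  exp(−rT) = exp(−0.038·1.5) = 0.9446
N(d₁) = N(0.94) = 0.8264;  N(d₂) = N(0.73) = 0.7673
C = 420·0.9632·0.8264 − 360·0.9446·0.7673 = 334.3152 − 260.9250 = 73.3902

$73.39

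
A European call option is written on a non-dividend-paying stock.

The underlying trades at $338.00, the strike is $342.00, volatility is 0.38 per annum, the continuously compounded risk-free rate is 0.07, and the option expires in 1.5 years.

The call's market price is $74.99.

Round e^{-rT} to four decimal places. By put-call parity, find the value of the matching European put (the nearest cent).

exp(−rT) = exp(−0.07·1.5) = 0.9003
Put-call parity: C − P = S − K·e^(−rT) = 338 − 342·0.9003 = 338 − 307.9026 = 30.0974
P = C − (C − P) = 74.99 − (30.0974) = 44.8926

$44.89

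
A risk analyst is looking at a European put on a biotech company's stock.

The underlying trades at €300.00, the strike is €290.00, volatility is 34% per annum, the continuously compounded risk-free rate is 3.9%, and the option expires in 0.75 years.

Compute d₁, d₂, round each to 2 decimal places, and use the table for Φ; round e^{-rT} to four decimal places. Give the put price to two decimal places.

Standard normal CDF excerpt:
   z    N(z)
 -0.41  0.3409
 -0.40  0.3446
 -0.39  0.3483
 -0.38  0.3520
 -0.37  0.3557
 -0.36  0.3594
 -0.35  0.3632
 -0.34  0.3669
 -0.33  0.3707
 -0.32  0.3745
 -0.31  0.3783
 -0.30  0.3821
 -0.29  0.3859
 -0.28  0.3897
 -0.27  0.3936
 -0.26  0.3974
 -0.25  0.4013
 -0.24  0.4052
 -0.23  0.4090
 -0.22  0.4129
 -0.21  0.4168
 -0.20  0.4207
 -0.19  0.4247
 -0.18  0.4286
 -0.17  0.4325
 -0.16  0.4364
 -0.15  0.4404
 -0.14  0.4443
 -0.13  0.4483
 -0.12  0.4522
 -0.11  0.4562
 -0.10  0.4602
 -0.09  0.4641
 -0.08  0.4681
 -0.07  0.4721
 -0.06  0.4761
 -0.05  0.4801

σ√T = 0.34·√0.75 = 0.2944
d₁ = [ln(300/290) + (0.039 + 0.34²/2)·0.75] / 0.2944 = [0.0339 + 0.0726] / 0.2944 = 0.3617 ⇒ 0.36
d₂ = d₁ − σ√T = 0.3617 − 0.2944 = 0.0672 ⇒ 0.07
exp(−rT) = exp(−0.039·0.75) = 0.9712
P = 290·0.9712·N(-0.07) − 300·N(-0.36) = 290·0.9712·0.4721 − 300·0.3594 = 132.9660 − 107.8200 = 25.1460

€25.15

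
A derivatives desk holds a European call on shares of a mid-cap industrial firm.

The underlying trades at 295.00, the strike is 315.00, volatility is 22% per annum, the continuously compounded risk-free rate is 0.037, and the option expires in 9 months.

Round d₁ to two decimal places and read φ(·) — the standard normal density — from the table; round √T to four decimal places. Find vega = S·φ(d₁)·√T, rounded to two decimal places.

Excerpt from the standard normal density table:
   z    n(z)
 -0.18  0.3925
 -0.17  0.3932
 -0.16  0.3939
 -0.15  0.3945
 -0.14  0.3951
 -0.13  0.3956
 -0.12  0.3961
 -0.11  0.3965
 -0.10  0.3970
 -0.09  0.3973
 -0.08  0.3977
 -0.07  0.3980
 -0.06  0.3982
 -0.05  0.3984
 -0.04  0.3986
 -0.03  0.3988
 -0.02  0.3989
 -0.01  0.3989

101.42

σ√T = 0.22 × 0.8660 = 0.1905
d₁ = [ln(295/315) + (0.037 + 0.22²/2)·0.75] / 0.1905 = [-0.0656 + 0.0459] / 0.1905 = -0.1034 → -0.10
√T = √0.75 = 0.8660
φ(d₁) = φ(-0.10) = 0.3970
vega = S·φ(d₁)·√T = 295·0.3970·0.8660 = 101.4216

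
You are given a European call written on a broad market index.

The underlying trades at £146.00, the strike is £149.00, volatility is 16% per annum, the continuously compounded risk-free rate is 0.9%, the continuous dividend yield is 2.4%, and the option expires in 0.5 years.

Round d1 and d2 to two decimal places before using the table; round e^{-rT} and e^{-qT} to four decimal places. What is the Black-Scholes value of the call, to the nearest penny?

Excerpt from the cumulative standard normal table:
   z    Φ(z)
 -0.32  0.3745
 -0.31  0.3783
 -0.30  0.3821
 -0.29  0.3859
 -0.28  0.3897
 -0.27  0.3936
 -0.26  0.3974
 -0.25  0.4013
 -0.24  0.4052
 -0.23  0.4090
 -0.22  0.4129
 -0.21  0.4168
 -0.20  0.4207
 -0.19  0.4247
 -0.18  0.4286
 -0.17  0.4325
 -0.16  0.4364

£4.59

σ√T = 0.16 × 0.7071 = 0.1131
ln(S/K) + (r − q + σ²/2)T = ln(146/149) + (0.009 − 0.024 + 0.16²/2)·0.5 = -0.0203 − 0.0011 = -0.0214
d₁ = -0.0214 / 0.1131 = -0.1895 → -0.19
d₂ = d₁ − σ√T = -0.1895 − 0.1131 = -0.3026 → -0.30
exp(−qT) = exp(−0.024·0.5) = 0.9881;  exp(−rT) = exp(−0.009·0.5) = 0.9955
C = 146·0.9881·N(-0.19) − 149·0.9955·N(-0.30) = 146·0.9881·0.4247 − 149·0.9955·0.3821 = 61.2683 − 56.6767 = 4.5916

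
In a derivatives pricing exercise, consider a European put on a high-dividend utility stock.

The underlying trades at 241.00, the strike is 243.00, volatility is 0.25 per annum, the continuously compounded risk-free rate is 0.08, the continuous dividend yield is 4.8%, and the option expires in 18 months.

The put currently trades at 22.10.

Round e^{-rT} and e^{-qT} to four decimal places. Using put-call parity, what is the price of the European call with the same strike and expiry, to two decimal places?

30.83

exp(−qT) = exp(−0.048·1.5) = 0.9305;  exp(−rT) = exp(−0.08·1.5) = 0.8869
Put-call parity: C − P = S·e^(−qT) − K·e^(−rT) = 241·0.9305 − 243·0.8869 = 224.2505 − 215.5167 = 8.7338
C = P + (C − P) = 22.10 + (8.7338) = 30.8338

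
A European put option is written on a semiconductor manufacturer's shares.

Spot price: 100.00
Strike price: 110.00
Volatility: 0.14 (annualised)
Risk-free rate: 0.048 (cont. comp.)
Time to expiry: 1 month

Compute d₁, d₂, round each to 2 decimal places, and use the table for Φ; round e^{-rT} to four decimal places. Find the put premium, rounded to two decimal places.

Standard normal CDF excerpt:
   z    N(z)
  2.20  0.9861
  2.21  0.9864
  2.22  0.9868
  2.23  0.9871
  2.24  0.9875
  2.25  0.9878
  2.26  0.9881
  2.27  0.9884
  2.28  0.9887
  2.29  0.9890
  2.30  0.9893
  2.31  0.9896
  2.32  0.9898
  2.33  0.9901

σ√T = 0.14·√0.08333 = 0.0404
d₁ = [ln(100/110) + (0.048 + 0.14²/2)·0.08333] / 0.0404 = [-0.0953 + 0.0048] / 0.0404 = -2.2391 ≈ -2.24
d₂ = d₁ − σ√T = -2.2391 − 0.0404 = -2.2795 ≈ -2.28
e^(−rT) = e^(−0.048·0.08333) = 0.9960
N(−d₂) = N(2.28) = 0.9887;  N(−d₁) = N(2.24) = 0.9875
P = 110·0.9960·0.9887 − 100·0.9875 = 108.3220 − 98.7500 = 9.5720

9.57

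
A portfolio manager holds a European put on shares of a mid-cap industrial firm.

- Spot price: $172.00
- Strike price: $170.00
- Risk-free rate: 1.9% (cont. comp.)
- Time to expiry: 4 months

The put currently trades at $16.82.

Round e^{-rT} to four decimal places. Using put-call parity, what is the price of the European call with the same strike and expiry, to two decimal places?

$19.89

exp(−rT) = exp(−0.019·0.3333) = 0.9937
Put-call parity: C − P = S − K·e^(−rT) = 172 − 170·0.9937 = 172 − 168.9290 = 3.0710
C = P + (C − P) = 16.82 + (3.0710) = 19.8910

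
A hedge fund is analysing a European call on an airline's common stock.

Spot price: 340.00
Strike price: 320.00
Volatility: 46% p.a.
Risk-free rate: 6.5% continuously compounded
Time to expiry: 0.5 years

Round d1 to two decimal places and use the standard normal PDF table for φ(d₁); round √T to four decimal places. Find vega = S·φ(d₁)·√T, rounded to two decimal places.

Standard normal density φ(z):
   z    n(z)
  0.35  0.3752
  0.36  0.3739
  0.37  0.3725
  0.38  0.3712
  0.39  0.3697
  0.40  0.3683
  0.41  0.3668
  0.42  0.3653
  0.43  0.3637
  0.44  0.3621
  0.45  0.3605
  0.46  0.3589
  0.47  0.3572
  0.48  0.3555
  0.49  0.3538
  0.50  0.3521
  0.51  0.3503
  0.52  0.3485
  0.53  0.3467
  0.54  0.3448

σ√T = 0.46 × 0.7071 = 0.3253
ln(S/K) + (r + σ²/2)T = ln(340/320) + (0.065 + 0.46²/2)·0.5 = 0.0606 + 0.0854 = 0.1460
d₁ = 0.1460 / 0.3253 = 0.4489 → 0.45
√T = √0.5 = 0.7071
φ(d₁) = φ(0.45) = 0.3605
vega = S·φ(d₁)·√T = 340·0.3605·0.7071 = 86.6692
(Vega is the same for a European call and put with the same parameters.)

86.67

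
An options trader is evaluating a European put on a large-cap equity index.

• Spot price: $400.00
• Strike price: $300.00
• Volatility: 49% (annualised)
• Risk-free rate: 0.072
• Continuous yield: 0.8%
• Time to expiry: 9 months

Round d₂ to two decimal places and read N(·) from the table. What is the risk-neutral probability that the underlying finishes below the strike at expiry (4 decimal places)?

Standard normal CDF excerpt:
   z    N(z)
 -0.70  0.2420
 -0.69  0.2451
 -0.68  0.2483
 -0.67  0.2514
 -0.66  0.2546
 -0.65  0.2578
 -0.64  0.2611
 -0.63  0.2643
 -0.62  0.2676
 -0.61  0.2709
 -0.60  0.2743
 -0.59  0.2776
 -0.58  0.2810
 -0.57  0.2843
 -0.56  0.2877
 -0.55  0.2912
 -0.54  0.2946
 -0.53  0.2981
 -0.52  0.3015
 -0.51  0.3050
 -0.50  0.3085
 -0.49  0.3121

T = 0.75;  σ√T = 0.4244
ln(S/K) + (r − q + σ²/2)T = ln(400/300) + (0.072 − 0.008 + 0.49²/2)·0.75 = 0.2877 + 0.1380 = 0.4257
d₁ = 0.4257 / 0.4244 = 1.0032 → 1.00
d₂ = d₁ − σ√T = 1.0032 − 0.4244 = 0.5789 → 0.58
Risk-neutral Pr[S_T < K] = N(−d₂) = N(-0.58) = 0.2810

0.2810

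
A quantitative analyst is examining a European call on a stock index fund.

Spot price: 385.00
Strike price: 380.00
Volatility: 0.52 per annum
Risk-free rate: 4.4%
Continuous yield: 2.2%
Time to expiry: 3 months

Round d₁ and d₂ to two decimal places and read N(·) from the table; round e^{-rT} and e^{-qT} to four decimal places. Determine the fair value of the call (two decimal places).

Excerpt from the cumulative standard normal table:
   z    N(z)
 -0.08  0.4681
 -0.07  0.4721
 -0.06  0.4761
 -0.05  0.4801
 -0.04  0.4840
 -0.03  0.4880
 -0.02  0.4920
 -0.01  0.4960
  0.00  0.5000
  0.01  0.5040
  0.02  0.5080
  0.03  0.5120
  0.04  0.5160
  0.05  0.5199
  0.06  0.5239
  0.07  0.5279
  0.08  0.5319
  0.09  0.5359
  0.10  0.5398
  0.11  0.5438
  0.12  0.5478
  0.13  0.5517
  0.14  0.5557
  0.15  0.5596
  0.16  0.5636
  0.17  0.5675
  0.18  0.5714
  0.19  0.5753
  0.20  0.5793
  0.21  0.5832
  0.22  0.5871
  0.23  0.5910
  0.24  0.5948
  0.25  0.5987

T = 0.25;  σ√T = 0.2600
ln(S/K) + (r − q + σ²/2)T = ln(385/380) + (0.044 − 0.022 + 0.52²/2)·0.25 = 0.0131 + 0.0393 = 0.0524
d₁ = 0.0524 / 0.2600 = 0.2014 ⇒ 0.20
d₂ = d₁ − σ√T = 0.2014 − 0.2600 = -0.0586 ⇒ -0.06
e^(−qT) = e^(−0.022·0.25) = 0.9945;  e^(−rT) = e^(−0.044·0.25) = 0.9891
N(d₁) = N(0.20) = 0.5793;  N(d₂) = N(-0.06) = 0.4761
C = 385·0.9945·0.5793 − 380·0.9891·0.4761 = 221.8038 − 178.9460 = 42.8578

42.86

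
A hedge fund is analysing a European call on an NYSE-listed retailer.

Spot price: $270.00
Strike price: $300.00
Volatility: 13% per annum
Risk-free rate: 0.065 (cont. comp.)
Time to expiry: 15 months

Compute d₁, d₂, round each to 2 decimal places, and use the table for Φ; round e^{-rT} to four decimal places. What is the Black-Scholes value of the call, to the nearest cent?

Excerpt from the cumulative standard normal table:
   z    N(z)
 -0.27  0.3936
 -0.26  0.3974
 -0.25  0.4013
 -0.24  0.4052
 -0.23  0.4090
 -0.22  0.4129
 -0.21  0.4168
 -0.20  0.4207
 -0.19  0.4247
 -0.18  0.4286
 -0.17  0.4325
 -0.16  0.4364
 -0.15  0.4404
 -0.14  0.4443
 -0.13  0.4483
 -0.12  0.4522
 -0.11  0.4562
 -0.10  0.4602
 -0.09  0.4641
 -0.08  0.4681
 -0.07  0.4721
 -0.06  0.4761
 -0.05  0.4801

σ√T = 0.13·√1.25 = 0.1453
d₁ = [ln(270/300) + (0.065 + 0.13²/2)·1.25] / 0.1453 = [-0.1054 + 0.0918] / 0.1453 = -0.0932 → -0.09
d₂ = d₁ − σ√T = -0.0932 − 0.1453 = -0.2386 → -0.24
exp(−rT) = exp(−0.065·1.25) = 0.9220
C = 270·N(-0.09) − 300·0.9220·N(-0.24) = 270·0.4641 − 300·0.9220·0.4052 = 125.3070 − 112.0783 = 13.2287

$13.23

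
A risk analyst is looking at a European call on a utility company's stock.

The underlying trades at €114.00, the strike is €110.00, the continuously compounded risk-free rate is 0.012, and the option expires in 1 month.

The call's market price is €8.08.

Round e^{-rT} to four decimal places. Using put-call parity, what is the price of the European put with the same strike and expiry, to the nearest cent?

€3.97

e^(−rT) = e^(−0.012·0.08333) = 0.9990
Put-call parity: C − P = S − K·e^(−rT) = 114 − 110·0.9990 = 114 − 109.8900 = 4.1100
P = C − (C − P) = 8.08 − (4.1100) = 3.9700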